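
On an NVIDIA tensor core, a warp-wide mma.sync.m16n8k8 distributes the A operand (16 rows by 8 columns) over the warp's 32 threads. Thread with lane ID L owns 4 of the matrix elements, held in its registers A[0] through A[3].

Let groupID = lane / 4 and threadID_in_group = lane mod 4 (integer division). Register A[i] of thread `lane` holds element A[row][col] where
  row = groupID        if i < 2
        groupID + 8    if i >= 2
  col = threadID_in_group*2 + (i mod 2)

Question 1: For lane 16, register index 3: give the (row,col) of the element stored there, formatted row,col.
L=16=>grp=16>>2=4, tig=16&3=0
[3]=>row 4+8=12  col 0·2+1=1

12,1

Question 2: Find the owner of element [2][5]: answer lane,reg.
10,1

r=2→G=2,rhi=0  c=5→T=2,p=1
L=2*4+2=10  i=0*2+1=1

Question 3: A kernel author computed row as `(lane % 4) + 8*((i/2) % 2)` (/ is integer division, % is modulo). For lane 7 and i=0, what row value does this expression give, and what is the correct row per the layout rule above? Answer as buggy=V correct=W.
buggy=3 correct=1

`(lane % 4) + 8*((i/2) % 2)`[7,0]->3
lane 7->7/4=1, 7 mod 4=3
i=0  r:1+0->1  c:2·3+0->6
row: 3 vs 1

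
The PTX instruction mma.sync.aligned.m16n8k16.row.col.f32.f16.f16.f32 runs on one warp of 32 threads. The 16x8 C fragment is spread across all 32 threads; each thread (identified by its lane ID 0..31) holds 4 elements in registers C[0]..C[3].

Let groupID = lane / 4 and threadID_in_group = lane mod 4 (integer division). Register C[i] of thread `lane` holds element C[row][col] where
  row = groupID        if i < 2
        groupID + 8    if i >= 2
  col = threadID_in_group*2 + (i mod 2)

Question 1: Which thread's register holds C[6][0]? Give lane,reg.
r=6→G=6,rhi=0  c=0→T=0,p=0
L=6*4+0=24  i=0*2+0=0

24,0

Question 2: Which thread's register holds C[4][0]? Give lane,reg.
r:4=>grp=4,rB=0  c:0=>tig=0,lo=0
L=4*4+0=16  i=0*2+0=0

16,0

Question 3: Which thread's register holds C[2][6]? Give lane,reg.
r:2=>grp=2,rB=0  c:6=>tig=3,lo=0
L=2*4+3=11  i=0*2+0=0

11,0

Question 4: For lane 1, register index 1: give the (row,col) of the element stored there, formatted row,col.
0,3

lane 1->1/4=0, 1 mod 4=1
i=1  r:0+0->0  c:2·1+1->3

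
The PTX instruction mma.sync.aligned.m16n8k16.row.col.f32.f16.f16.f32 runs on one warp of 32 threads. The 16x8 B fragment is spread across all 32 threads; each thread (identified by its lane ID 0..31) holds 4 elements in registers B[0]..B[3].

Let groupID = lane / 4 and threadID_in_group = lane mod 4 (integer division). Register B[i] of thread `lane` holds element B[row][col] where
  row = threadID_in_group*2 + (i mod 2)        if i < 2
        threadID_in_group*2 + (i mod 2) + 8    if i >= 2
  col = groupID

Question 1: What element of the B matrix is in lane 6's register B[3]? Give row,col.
lane 6⇒6/4=1, 6 mod 4=2
i=3  r:2·2+1+8⇒13  c:1

13,1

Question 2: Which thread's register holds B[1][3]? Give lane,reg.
c=3→G=3  r=1→rhi=0,T=0,p=1
L=3*4+0=12  i=0*2+1=1

12,1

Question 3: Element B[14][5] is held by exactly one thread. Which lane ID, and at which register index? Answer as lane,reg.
c=5->g=5  r=14->rb=1,t=3,b0=0
L=5*4+3=23  i=1*2+0=2

23,2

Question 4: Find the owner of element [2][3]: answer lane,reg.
13,0

c=3⇒gr=3  r=2⇒Rb=0,th=1,odd=0
L=3*4+1=13  i=0*2+0=0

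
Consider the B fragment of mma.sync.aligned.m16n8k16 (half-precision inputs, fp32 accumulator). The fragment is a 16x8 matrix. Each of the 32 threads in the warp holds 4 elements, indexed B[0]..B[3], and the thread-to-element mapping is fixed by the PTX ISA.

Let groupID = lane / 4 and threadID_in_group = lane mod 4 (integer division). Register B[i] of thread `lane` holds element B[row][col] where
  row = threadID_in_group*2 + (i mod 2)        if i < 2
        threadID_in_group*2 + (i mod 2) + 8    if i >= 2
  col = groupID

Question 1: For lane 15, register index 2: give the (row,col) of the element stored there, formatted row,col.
15: gid=3,tid=3
[2] (3*2+0+8,3) = (14,3)

14,3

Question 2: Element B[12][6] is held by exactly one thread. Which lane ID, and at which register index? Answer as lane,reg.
c=6⇒gr=6  r=12⇒Rb=1,th=2,odd=0
L=6*4+2=26  i=1*2+0=2

26,2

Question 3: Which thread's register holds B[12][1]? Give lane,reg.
c:1=>grp=1  r:12=>rB=1,tig=2,lo=0
L=1*4+2=6  i=1*2+0=2

6,2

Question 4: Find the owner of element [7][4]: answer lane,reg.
c: 4->gid=4  r: 7->r8=0,tid=3,i&1=1
L=4*4+3=19  i=0*2+1=1

19,1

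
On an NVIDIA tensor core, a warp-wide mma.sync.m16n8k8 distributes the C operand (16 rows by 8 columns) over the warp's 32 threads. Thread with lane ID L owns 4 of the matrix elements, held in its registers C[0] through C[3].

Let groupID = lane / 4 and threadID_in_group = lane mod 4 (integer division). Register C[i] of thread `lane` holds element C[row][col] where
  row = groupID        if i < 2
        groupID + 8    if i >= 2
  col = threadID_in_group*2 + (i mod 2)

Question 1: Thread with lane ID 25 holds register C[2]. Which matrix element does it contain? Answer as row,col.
L=25->gid=25>>2=6, tid=25&3=1
[2]->row 6+8=14  col 1·2+0=2

14,2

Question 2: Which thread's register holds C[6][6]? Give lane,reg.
r: 6->gid=6,r8=0  c: 6->tid=3,i&1=0
L=6*4+3=27  i=0*2+0=0

27,0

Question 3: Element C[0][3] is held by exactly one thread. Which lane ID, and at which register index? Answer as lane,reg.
r:0=>grp=0,rB=0  c:3=>tig=1,lo=1
L=0*4+1=1  i=0*2+1=1

1,1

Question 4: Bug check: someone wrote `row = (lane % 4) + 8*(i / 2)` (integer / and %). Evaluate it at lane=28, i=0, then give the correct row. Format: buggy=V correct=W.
buggy=0 correct=7

`(lane % 4) + 8*(i / 2)`[28,0]=>0
lane 28: grp=7 (28/4), tig=0 (28%4)
i=0: r=7+0=7, c=0*2+0=0
row: 0 vs 7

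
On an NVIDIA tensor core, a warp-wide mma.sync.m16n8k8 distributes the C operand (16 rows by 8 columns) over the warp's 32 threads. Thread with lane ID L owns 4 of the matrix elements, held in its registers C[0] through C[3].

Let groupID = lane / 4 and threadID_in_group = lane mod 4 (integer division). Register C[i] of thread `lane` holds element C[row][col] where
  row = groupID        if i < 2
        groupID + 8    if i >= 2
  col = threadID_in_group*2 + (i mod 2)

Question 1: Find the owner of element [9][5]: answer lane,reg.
6,3

r=9⇒gr=1,Rb=1  c=5⇒th=2,odd=1
L=1*4+2=6  i=1*2+1=3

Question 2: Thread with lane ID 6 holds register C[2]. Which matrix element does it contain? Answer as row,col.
6: G=1,T=2
[2] (1+8,2*2+0) = (9,4)

9,4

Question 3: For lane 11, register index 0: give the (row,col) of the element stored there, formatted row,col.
lane 11→11/4=2, 11 mod 4=3
i=0  r:2+0→2  c:2·3+0→6

2,6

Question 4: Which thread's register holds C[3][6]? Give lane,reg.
15,0

r: 3->gid=3,r8=0  c: 6->tid=3,i&1=0
L=3*4+3=15  i=0*2+0=0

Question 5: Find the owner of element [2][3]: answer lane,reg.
9,1

r:2=>grp=2,rB=0  c:3=>tig=1,lo=1
L=2*4+1=9  i=0*2+1=1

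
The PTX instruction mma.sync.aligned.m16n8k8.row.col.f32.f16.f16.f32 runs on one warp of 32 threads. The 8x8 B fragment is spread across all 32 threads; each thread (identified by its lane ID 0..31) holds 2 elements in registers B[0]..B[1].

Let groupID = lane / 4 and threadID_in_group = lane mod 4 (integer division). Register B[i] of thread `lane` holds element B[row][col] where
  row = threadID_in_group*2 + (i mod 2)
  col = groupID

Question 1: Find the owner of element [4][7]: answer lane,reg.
30,0

c=7->g=7  r=4->t=2,b0=0
L=7*4+2=30  i=0=0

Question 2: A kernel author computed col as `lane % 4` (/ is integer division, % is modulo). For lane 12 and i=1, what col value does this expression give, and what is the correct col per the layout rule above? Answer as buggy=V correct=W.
`lane % 4`[12,1]⇒0
lane 12⇒12/4=3, 12 mod 4=0
i=1  r:2·0+1⇒1  c:3
col: 0 vs 3

buggy=0 correct=3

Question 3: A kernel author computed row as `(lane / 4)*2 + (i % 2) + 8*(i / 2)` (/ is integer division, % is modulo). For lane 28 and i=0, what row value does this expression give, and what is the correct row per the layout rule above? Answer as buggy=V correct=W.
`(lane / 4)*2 + (i % 2) + 8*(i / 2)`[28,0]=>14
lane 28: grp=7 (28/4), tig=0 (28%4)
i=0: r=0*2+0=0, c=grp=7
row: 14 vs 0

buggy=14 correct=0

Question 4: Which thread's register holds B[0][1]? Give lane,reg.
c:1=>grp=1  r:0=>tig=0,lo=0
L=1*4+0=4  i=0=0

4,0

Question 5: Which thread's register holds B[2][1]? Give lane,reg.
c:1=>grp=1  r:2=>tig=1,lo=0
L=1*4+1=5  i=0=0

5,0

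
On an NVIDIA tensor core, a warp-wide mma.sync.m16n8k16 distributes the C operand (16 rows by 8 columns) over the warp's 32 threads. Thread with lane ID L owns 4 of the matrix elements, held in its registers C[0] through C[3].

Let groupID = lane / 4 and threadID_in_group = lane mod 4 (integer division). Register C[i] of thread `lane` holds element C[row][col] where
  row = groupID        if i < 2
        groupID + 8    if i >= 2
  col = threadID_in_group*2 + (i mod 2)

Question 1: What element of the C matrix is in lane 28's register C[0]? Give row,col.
7,0

28: g=7,t=0
[0] (7+0,0*2+0) = (7,0)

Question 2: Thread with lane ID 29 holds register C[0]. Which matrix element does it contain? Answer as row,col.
lane 29: gid=7 (29/4), tid=1 (29%4)
i=0: r=7+0=7, c=1*2+0=2

7,2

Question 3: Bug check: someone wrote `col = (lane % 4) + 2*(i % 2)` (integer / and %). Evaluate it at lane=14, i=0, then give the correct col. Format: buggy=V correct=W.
buggy=2 correct=4

`(lane % 4) + 2*(i % 2)`[14,0]->2
lane 14: gid=3 (14/4), tid=2 (14%4)
i=0: r=3+0=3, c=2*2+0=4
col: 2 vs 4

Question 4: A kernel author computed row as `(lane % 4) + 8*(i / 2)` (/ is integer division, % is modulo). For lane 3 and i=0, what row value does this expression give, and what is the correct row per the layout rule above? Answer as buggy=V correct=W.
buggy=3 correct=0

`(lane % 4) + 8*(i / 2)`[3,0]->3
lane 3->3/4=0, 3 mod 4=3
i=0  r:0+0->0  c:2·3+0->6
row: 3 vs 0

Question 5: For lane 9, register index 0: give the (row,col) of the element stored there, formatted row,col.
2,2

lane 9: grp=2 (9/4), tig=1 (9%4)
i=0: r=2+0=2, c=1*2+0=2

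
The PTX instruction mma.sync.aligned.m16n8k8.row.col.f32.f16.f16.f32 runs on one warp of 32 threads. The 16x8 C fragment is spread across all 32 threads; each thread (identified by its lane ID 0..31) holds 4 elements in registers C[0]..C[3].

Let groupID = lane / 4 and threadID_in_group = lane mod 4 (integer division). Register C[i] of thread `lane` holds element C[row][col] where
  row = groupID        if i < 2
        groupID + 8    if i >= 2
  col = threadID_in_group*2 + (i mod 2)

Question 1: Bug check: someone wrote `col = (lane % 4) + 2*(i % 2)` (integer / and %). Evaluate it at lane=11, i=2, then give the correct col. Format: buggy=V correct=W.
buggy=3 correct=6

`(lane % 4) + 2*(i % 2)`[11,2]->3
lane 11->11/4=2, 11 mod 4=3
i=2  r:2+8->10  c:2·3+0->6
col: 3 vs 6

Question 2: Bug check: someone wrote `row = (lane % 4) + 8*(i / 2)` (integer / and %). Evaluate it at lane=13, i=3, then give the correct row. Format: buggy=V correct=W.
`(lane % 4) + 8*(i / 2)`[13,3]=>9
L=13=>grp=13>>2=3, tig=13&3=1
[3]=>row 3+8=11  col 1·2+1=3
row: 9 vs 11

buggy=9 correct=11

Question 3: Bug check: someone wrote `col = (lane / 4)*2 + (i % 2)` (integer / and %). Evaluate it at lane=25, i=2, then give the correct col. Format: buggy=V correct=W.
`(lane / 4)*2 + (i % 2)`[25,2]->12
25: gid=6,tid=1
[2] (6+8,1*2+0) = (14,2)
col: 12 vs 2

buggy=12 correct=2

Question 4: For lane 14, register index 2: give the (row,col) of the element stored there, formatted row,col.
L=14=>grp=14>>2=3, tig=14&3=2
[2]=>row 3+8=11  col 2·2+0=4

11,4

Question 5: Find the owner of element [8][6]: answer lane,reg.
r=8->g=0,rb=1  c=6->t=3,b0=0
L=0*4+3=3  i=1*2+0=2

3,2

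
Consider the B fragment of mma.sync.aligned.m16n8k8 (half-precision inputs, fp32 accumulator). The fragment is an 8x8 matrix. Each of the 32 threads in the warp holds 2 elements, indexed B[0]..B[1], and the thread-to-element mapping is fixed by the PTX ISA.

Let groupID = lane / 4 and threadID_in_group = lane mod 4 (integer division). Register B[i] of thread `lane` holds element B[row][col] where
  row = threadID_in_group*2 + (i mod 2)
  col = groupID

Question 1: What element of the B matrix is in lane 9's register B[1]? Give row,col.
3,2

lane 9=>9/4=2, 9 mod 4=1
i=1  r:2·1+1=>3  c:2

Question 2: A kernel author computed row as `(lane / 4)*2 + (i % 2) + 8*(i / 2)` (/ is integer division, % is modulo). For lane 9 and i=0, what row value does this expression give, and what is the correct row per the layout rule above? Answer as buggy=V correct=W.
`(lane / 4)*2 + (i % 2) + 8*(i / 2)`[9,0]⇒4
lane 9⇒9/4=2, 9 mod 4=1
i=0  r:2·1+0⇒2  c:2
row: 4 vs 2

buggy=4 correct=2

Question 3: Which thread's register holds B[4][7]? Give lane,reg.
c=7->g=7  r=4->t=2,b0=0
L=7*4+2=30  i=0=0

30,0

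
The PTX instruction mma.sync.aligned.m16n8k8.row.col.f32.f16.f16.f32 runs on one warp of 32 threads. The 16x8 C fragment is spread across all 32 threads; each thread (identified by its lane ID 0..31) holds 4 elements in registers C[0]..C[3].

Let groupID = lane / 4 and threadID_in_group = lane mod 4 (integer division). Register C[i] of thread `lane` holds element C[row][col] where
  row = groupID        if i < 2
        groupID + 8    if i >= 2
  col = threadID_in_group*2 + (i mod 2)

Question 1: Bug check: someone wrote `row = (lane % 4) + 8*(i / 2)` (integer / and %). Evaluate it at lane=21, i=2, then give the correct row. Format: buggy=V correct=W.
`(lane % 4) + 8*(i / 2)`[21,2]→9
21: G=5,T=1
[2] (5+8,1*2+0) = (13,2)
row: 9 vs 13

buggy=9 correct=13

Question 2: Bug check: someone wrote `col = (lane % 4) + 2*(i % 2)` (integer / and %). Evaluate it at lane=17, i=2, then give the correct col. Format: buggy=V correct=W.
`(lane % 4) + 2*(i % 2)`[17,2]=>1
17: grp=4,tig=1
[2] (4+8,1*2+0) = (12,2)
col: 1 vs 2

buggy=1 correct=2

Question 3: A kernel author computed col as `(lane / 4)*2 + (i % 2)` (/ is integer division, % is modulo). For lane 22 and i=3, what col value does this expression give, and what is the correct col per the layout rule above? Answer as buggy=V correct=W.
buggy=11 correct=5

`(lane / 4)*2 + (i % 2)`[22,3]=>11
L=22=>grp=22>>2=5, tig=22&3=2
[3]=>row 5+8=13  col 2·2+1=5
col: 11 vs 5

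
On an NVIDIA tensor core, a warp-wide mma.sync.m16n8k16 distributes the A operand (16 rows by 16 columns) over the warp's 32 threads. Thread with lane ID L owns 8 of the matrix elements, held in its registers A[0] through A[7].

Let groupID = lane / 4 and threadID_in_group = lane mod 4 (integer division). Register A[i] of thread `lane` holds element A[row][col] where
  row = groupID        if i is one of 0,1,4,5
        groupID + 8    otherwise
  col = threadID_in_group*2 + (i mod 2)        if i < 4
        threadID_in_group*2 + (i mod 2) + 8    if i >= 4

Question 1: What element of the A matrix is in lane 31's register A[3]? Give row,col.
lane 31→31/4=7, 31 mod 4=3
i=3  r:7+8→15  c:2·3+1+0→7

15,7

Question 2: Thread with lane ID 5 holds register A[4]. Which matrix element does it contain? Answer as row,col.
1,10

lane 5⇒5/4=1, 5 mod 4=1
i=4  r:1+0⇒1  c:2·1+0+8⇒10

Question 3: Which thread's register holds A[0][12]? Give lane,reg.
2,4

r=0->g=0,rb=0  c=12->cb=1,t=2,b0=0
L=0*4+2=2  i=1*4+0*2+0=4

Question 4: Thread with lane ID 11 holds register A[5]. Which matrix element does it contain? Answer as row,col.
2,15

lane 11: grp=2 (11/4), tig=3 (11%4)
i=5: r=2+0=2, c=3*2+1+8=15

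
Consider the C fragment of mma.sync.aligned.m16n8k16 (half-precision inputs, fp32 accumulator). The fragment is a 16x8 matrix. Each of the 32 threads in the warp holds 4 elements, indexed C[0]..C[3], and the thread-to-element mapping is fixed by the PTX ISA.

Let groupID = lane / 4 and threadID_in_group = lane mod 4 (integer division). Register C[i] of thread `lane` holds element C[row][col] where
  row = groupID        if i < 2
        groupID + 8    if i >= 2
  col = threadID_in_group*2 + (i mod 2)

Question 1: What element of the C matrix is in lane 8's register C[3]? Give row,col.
lane 8: G=2 (8/4), T=0 (8%4)
i=3: r=2+8=10, c=0*2+1=1

10,1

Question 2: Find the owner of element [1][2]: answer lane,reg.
5,0

r=1->g=1,rb=0  c=2->t=1,b0=0
L=1*4+1=5  i=0*2+0=0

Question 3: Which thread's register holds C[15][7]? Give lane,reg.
r: 15->gid=7,r8=1  c: 7->tid=3,i&1=1
L=7*4+3=31  i=1*2+1=3

31,3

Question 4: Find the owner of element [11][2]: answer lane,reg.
13,2

r: 11->gid=3,r8=1  c: 2->tid=1,i&1=0
L=3*4+1=13  i=1*2+0=2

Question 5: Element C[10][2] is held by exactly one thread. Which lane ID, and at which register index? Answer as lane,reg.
9,2

r: 10->gid=2,r8=1  c: 2->tid=1,i&1=0
L=2*4+1=9  i=1*2+0=2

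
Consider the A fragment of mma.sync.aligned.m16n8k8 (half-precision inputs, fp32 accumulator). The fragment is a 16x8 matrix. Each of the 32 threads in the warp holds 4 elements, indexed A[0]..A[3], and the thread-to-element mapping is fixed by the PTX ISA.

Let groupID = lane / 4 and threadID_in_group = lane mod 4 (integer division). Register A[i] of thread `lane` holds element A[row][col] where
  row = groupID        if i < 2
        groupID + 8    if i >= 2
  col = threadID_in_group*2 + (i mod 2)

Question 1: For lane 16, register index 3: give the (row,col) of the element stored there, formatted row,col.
12,1

lane 16⇒16/4=4, 16 mod 4=0
i=3  r:4+8⇒12  c:2·0+1⇒1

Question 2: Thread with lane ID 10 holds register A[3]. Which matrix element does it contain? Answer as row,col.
10,5

10: g=2,t=2
[3] (2+8,2*2+1) = (10,5)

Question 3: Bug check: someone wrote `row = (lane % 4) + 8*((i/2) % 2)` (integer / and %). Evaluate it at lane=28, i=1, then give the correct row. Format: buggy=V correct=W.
`(lane % 4) + 8*((i/2) % 2)`[28,1]=>0
L=28=>grp=28>>2=7, tig=28&3=0
[1]=>row 7+0=7  col 0·2+1=1
row: 0 vs 7

buggy=0 correct=7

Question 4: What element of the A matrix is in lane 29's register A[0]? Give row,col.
7,2

lane 29->29/4=7, 29 mod 4=1
i=0  r:7+0->7  c:2·1+0->2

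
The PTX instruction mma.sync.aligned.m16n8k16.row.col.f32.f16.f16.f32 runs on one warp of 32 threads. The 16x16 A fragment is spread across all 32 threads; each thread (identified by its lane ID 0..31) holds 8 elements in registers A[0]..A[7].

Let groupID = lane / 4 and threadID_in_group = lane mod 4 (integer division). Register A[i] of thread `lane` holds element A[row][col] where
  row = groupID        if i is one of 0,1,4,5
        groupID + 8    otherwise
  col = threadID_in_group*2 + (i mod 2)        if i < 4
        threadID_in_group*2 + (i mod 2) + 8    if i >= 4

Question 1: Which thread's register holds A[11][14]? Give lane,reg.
r=11->g=3,rb=1  c=14->cb=1,t=3,b0=0
L=3*4+3=15  i=1*4+1*2+0=6

15,6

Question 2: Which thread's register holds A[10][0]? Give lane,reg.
r=10⇒gr=2,Rb=1  c=0⇒Cb=0,th=0,odd=0
L=2*4+0=8  i=0*4+1*2+0=2

8,2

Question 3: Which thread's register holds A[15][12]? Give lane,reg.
r: 15->gid=7,r8=1  c: 12->c8=1,tid=2,i&1=0
L=7*4+2=30  i=1*4+1*2+0=6

30,6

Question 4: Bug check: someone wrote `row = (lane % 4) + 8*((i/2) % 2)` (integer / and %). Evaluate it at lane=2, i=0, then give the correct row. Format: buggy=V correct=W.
`(lane % 4) + 8*((i/2) % 2)`[2,0]=>2
L=2=>grp=2>>2=0, tig=2&3=2
[0]=>row 0+0=0  col 2·2+0+0=4
row: 2 vs 0

buggy=2 correct=0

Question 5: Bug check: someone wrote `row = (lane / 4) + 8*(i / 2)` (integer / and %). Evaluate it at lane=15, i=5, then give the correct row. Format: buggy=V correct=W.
`(lane / 4) + 8*(i / 2)`[15,5]=>19
lane 15=>15/4=3, 15 mod 4=3
i=5  r:3+0=>3  c:2·3+1+8=>15
row: 19 vs 3

buggy=19 correct=3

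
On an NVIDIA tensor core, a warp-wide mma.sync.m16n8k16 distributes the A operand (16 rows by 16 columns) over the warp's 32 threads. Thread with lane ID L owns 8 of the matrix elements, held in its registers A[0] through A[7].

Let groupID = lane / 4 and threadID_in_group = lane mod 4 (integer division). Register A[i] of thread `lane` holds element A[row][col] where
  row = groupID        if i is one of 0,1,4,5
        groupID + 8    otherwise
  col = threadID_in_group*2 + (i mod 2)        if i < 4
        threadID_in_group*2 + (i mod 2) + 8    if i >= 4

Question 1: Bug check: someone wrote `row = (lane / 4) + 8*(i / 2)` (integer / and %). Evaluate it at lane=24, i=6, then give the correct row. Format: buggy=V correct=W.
`(lane / 4) + 8*(i / 2)`[24,6]->30
L=24->gid=24>>2=6, tid=24&3=0
[6]->row 6+8=14  col 0·2+0+8=8
row: 30 vs 14

buggy=30 correct=14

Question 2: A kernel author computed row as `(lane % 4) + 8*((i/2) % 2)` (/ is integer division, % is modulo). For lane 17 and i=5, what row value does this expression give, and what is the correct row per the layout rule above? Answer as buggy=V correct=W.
buggy=1 correct=4

`(lane % 4) + 8*((i/2) % 2)`[17,5]→1
lane 17: G=4 (17/4), T=1 (17%4)
i=5: r=4+0=4, c=1*2+1+8=11
row: 1 vs 4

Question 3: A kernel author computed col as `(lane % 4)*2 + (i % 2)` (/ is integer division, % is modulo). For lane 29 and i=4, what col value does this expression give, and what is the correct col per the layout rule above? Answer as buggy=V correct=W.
`(lane % 4)*2 + (i % 2)`[29,4]=>2
lane 29=>29/4=7, 29 mod 4=1
i=4  r:7+0=>7  c:2·1+0+8=>10
col: 2 vs 10

buggy=2 correct=10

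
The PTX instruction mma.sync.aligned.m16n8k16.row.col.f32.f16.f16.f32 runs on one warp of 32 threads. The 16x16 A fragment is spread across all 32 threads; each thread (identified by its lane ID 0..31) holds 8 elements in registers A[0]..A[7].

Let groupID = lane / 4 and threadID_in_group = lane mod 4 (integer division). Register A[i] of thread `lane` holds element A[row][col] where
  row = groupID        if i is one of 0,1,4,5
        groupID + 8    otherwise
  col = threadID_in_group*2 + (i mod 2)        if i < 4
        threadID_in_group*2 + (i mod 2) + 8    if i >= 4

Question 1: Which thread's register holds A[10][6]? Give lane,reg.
11,2

r=10→G=2,rhi=1  c=6→chi=0,T=3,p=0
L=2*4+3=11  i=0*4+1*2+0=2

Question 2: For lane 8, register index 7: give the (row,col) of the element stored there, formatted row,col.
lane 8=>8/4=2, 8 mod 4=0
i=7  r:2+8=>10  c:2·0+1+8=>9

10,9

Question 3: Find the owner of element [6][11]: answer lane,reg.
r:6=>grp=6,rB=0  c:11=>cB=1,tig=1,lo=1
L=6*4+1=25  i=1*4+0*2+1=5

25,5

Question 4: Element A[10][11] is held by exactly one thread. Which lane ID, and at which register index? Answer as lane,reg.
9,7

r=10⇒gr=2,Rb=1  c=11⇒Cb=1,th=1,odd=1
L=2*4+1=9  i=1*4+1*2+1=7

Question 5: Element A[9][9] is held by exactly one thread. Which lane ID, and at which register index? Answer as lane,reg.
r: 9->gid=1,r8=1  c: 9->c8=1,tid=0,i&1=1
L=1*4+0=4  i=1*4+1*2+1=7

4,7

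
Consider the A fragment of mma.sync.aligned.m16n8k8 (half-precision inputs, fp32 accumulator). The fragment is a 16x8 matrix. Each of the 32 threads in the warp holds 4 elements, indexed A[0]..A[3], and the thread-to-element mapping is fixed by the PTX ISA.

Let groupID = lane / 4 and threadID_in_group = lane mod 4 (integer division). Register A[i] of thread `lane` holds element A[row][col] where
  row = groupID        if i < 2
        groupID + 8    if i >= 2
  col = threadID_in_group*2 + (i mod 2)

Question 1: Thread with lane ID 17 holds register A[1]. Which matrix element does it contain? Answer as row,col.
L=17->gid=17>>2=4, tid=17&3=1
[1]->row 4+0=4  col 1·2+1=3

4,3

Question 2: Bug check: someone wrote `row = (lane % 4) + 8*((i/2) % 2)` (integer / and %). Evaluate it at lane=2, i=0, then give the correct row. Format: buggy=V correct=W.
buggy=2 correct=0

`(lane % 4) + 8*((i/2) % 2)`[2,0]⇒2
lane 2⇒2/4=0, 2 mod 4=2
i=0  r:0+0⇒0  c:2·2+0⇒4
row: 2 vs 0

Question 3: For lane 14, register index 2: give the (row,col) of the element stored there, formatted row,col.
11,4

14: gid=3,tid=2
[2] (3+8,2*2+0) = (11,4)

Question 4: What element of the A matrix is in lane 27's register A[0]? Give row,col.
6,6

27: G=6,T=3
[0] (6+0,3*2+0) = (6,6)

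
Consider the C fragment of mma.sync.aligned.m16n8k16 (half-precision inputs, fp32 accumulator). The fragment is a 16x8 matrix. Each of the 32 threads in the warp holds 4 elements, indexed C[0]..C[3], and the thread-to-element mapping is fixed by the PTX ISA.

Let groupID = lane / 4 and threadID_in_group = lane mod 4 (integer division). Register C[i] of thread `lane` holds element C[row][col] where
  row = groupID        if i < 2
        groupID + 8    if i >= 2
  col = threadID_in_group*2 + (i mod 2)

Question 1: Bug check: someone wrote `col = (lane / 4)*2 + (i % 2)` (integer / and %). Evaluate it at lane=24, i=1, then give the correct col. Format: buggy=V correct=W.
buggy=13 correct=1

`(lane / 4)*2 + (i % 2)`[24,1]->13
lane 24->24/4=6, 24 mod 4=0
i=1  r:6+0->6  c:2·0+1->1
col: 13 vs 1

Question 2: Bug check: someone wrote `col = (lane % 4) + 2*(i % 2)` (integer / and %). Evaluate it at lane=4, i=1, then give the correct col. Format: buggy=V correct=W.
`(lane % 4) + 2*(i % 2)`[4,1]->2
lane 4: g=1 (4/4), t=0 (4%4)
i=1: r=1+0=1, c=0*2+1=1
col: 2 vs 1

buggy=2 correct=1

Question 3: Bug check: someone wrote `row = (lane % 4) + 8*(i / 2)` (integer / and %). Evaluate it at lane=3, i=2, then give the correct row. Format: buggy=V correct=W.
buggy=11 correct=8

`(lane % 4) + 8*(i / 2)`[3,2]->11
3: g=0,t=3
[2] (0+8,3*2+0) = (8,6)
row: 11 vs 8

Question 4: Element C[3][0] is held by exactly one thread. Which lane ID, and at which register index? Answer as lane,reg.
12,0

r:3=>grp=3,rB=0  c:0=>tig=0,lo=0
L=3*4+0=12  i=0*2+0=0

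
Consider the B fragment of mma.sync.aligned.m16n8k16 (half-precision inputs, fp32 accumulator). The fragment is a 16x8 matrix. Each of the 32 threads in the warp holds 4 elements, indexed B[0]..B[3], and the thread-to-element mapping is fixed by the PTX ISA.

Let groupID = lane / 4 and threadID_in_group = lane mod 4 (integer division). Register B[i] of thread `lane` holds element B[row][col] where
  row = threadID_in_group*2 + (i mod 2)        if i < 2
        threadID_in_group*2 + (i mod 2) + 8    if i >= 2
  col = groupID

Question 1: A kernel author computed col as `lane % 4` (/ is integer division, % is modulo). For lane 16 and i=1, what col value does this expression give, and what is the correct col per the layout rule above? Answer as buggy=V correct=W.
`lane % 4`[16,1]->0
lane 16: g=4 (16/4), t=0 (16%4)
i=1: r=0*2+1+0=1, c=g=4
col: 0 vs 4

buggy=0 correct=4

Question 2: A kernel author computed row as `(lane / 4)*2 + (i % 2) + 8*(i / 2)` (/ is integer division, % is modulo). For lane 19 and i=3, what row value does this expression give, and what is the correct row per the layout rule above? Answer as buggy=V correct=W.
`(lane / 4)*2 + (i % 2) + 8*(i / 2)`[19,3]->17
L=19->gid=19>>2=4, tid=19&3=3
[3]->row 3·2+1+8=15  col gid=4
row: 17 vs 15

buggy=17 correct=15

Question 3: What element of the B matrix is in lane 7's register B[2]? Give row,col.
lane 7: gr=1 (7/4), th=3 (7%4)
i=2: r=3*2+0+8=14, c=gr=1

14,1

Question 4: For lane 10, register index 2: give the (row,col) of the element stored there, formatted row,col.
12,2

lane 10→10/4=2, 10 mod 4=2
i=2  r:2·2+0+8→12  c:2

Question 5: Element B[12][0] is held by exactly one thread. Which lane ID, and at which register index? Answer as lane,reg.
c:0=>grp=0  r:12=>rB=1,tig=2,lo=0
L=0*4+2=2  i=1*2+0=2

2,2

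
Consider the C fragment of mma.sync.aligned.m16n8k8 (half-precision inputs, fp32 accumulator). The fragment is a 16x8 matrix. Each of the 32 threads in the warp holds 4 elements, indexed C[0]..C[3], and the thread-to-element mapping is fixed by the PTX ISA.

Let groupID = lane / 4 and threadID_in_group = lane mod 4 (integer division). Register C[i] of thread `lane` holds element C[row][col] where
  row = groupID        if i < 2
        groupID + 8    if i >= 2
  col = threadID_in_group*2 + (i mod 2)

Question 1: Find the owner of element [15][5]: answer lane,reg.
30,3

r: 15->gid=7,r8=1  c: 5->tid=2,i&1=1
L=7*4+2=30  i=1*2+1=3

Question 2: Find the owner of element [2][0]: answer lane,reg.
r=2→G=2,rhi=0  c=0→T=0,p=0
L=2*4+0=8  i=0*2+0=0

8,0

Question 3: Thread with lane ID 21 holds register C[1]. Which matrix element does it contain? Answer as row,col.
lane 21: grp=5 (21/4), tig=1 (21%4)
i=1: r=5+0=5, c=1*2+1=3

5,3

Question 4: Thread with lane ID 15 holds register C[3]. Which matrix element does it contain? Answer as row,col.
11,7

lane 15→15/4=3, 15 mod 4=3
i=3  r:3+8→11  c:2·3+1→7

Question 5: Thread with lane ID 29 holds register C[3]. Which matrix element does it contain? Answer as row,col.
L=29=>grp=29>>2=7, tig=29&3=1
[3]=>row 7+8=15  col 1·2+1=3

15,3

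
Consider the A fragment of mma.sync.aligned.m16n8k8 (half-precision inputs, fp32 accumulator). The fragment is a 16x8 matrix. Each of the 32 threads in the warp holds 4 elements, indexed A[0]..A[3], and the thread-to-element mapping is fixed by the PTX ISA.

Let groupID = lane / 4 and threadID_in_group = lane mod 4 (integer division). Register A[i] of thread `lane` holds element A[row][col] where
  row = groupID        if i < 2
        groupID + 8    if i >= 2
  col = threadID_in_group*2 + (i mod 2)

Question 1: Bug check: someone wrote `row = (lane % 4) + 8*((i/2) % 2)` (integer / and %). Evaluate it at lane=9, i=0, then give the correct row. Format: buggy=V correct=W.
buggy=1 correct=2

`(lane % 4) + 8*((i/2) % 2)`[9,0]→1
lane 9→9/4=2, 9 mod 4=1
i=0  r:2+0→2  c:2·1+0→2
row: 1 vs 2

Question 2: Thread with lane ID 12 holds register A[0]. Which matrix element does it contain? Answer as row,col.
lane 12: g=3 (12/4), t=0 (12%4)
i=0: r=3+0=3, c=0*2+0=0

3,0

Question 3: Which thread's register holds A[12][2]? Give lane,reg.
17,2

r=12->g=4,rb=1  c=2->t=1,b0=0
L=4*4+1=17  i=1*2+0=2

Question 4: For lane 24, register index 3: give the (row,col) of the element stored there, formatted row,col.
14,1

lane 24→24/4=6, 24 mod 4=0
i=3  r:6+8→14  c:2·0+1→1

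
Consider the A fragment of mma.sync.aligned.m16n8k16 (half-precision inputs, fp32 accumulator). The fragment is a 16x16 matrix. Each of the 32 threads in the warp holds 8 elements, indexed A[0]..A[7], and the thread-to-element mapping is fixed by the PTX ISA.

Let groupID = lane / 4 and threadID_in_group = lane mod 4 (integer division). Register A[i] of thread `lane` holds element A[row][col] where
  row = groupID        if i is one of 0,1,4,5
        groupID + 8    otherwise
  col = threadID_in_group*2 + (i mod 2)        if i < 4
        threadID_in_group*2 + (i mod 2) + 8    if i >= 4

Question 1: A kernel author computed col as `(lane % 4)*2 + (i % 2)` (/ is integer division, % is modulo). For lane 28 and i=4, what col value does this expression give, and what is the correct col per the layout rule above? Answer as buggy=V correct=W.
buggy=0 correct=8

`(lane % 4)*2 + (i % 2)`[28,4]=>0
lane 28: grp=7 (28/4), tig=0 (28%4)
i=4: r=7+0=7, c=0*2+0+8=8
col: 0 vs 8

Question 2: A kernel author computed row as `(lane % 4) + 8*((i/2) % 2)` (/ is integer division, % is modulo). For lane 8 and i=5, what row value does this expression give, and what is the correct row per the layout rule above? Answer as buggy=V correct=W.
`(lane % 4) + 8*((i/2) % 2)`[8,5]->0
L=8->gid=8>>2=2, tid=8&3=0
[5]->row 2+0=2  col 0·2+1+8=9
row: 0 vs 2

buggy=0 correct=2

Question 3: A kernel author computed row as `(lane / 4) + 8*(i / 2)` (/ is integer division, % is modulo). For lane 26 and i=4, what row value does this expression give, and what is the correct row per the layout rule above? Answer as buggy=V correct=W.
`(lane / 4) + 8*(i / 2)`[26,4]->22
L=26->gid=26>>2=6, tid=26&3=2
[4]->row 6+0=6  col 2·2+0+8=12
row: 22 vs 6

buggy=22 correct=6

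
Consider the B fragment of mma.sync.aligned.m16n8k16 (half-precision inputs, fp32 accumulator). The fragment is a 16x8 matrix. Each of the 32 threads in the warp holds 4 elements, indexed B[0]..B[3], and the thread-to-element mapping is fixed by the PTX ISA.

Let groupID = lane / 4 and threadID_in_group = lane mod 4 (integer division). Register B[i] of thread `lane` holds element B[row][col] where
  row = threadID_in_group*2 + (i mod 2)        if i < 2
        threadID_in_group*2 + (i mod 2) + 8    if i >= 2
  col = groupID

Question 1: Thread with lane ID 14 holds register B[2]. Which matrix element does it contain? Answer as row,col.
12,3

14: G=3,T=2
[2] (2*2+0+8,3) = (12,3)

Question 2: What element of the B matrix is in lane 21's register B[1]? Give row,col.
3,5

21: gid=5,tid=1
[1] (1*2+1+0,5) = (3,5)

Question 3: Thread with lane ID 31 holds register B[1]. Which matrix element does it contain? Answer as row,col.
lane 31→31/4=7, 31 mod 4=3
i=1  r:2·3+1+0→7  c:7

7,7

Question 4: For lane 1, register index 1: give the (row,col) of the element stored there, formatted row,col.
L=1⇒gr=1>>2=0, th=1&3=1
[1]⇒row 1·2+1+0=3  col gr=0

3,0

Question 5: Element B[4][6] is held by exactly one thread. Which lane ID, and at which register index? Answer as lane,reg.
c=6⇒gr=6  r=4⇒Rb=0,th=2,odd=0
L=6*4+2=26  i=0*2+0=0

26,0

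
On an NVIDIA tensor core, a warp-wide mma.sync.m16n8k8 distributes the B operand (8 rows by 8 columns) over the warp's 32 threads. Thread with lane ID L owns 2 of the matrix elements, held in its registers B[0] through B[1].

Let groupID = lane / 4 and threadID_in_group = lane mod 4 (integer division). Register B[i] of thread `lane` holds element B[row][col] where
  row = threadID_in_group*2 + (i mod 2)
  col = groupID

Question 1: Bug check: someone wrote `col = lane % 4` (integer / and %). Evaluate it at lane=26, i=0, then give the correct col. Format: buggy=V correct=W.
`lane % 4`[26,0]->2
26: g=6,t=2
[0] (2*2+0,6) = (4,6)
col: 2 vs 6

buggy=2 correct=6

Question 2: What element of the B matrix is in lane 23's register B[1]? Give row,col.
7,5

23: gr=5,th=3
[1] (3*2+1,5) = (7,5)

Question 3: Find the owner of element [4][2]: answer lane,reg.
10,0

c: 2->gid=2  r: 4->tid=2,i&1=0
L=2*4+2=10  i=0=0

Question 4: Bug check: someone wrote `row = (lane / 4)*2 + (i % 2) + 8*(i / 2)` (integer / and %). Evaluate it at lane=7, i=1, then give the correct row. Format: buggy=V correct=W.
`(lane / 4)*2 + (i % 2) + 8*(i / 2)`[7,1]⇒3
lane 7: gr=1 (7/4), th=3 (7%4)
i=1: r=3*2+1=7, c=gr=1
row: 3 vs 7

buggy=3 correct=7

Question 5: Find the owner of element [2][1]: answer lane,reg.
5,0

c=1→G=1  r=2→T=1,p=0
L=1*4+1=5  i=0=0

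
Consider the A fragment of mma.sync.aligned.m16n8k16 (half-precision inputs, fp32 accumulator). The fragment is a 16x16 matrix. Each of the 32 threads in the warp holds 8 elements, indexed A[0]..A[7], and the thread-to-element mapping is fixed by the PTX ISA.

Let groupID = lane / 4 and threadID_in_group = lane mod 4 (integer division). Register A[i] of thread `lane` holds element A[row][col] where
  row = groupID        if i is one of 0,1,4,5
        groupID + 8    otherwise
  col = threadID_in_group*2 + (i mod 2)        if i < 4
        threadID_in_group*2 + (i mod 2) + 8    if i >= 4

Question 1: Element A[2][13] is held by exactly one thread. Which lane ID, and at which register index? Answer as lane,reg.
10,5

r=2->g=2,rb=0  c=13->cb=1,t=2,b0=1
L=2*4+2=10  i=1*4+0*2+1=5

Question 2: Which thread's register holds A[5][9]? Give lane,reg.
r=5⇒gr=5,Rb=0  c=9⇒Cb=1,th=0,odd=1
L=5*4+0=20  i=1*4+0*2+1=5

20,5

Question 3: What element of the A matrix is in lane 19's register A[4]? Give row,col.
4,14

lane 19->19/4=4, 19 mod 4=3
i=4  r:4+0->4  c:2·3+0+8->14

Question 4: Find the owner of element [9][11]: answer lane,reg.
5,7

r=9->g=1,rb=1  c=11->cb=1,t=1,b0=1
L=1*4+1=5  i=1*4+1*2+1=7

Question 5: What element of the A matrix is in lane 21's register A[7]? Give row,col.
21: gr=5,th=1
[7] (5+8,1*2+1+8) = (13,11)

13,11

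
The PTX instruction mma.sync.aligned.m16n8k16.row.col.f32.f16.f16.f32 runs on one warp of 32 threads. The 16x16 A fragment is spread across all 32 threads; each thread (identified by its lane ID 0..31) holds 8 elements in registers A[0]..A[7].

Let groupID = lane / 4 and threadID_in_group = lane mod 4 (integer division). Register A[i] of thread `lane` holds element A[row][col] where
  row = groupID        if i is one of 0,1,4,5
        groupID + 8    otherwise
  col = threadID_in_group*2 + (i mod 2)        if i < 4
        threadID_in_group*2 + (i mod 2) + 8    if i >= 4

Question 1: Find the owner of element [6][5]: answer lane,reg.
26,1

r: 6->gid=6,r8=0  c: 5->c8=0,tid=2,i&1=1
L=6*4+2=26  i=0*4+0*2+1=1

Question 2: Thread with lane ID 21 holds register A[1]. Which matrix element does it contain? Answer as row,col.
5,3

21: gr=5,th=1
[1] (5+0,1*2+1+0) = (5,3)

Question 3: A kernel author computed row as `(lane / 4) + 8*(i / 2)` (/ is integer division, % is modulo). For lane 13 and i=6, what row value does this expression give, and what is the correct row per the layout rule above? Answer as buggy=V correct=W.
buggy=27 correct=11

`(lane / 4) + 8*(i / 2)`[13,6]->27
L=13->gid=13>>2=3, tid=13&3=1
[6]->row 3+8=11  col 1·2+0+8=10
row: 27 vs 11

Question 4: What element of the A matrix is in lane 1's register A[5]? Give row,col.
0,11

lane 1->1/4=0, 1 mod 4=1
i=5  r:0+0->0  c:2·1+1+8->11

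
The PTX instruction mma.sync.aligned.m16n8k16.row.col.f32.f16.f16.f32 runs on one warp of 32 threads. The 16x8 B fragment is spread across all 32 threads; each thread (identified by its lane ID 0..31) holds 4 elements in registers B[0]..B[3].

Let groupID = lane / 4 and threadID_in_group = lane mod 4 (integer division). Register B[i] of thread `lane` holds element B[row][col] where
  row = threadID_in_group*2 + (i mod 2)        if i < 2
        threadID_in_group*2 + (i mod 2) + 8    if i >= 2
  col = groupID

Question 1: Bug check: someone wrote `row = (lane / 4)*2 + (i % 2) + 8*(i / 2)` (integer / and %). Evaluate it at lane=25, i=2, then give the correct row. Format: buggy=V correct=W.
buggy=20 correct=10

`(lane / 4)*2 + (i % 2) + 8*(i / 2)`[25,2]→20
L=25→G=25>>2=6, T=25&3=1
[2]→row 1·2+0+8=10  col G=6
row: 20 vs 10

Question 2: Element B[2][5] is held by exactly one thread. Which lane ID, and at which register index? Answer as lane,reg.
c=5→G=5  r=2→rhi=0,T=1,p=0
L=5*4+1=21  i=0*2+0=0

21,0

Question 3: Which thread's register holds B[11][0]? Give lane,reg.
1,3

c=0→G=0  r=11→rhi=1,T=1,p=1
L=0*4+1=1  i=1*2+1=3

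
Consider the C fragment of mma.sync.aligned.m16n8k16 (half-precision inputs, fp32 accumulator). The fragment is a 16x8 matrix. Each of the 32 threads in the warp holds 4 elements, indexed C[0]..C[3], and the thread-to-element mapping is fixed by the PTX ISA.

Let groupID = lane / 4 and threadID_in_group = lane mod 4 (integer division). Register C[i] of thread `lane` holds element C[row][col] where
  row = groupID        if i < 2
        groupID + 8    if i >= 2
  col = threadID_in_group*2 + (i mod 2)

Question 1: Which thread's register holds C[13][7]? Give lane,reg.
23,3

r:13=>grp=5,rB=1  c:7=>tig=3,lo=1
L=5*4+3=23  i=1*2+1=3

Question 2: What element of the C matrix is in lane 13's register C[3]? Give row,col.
11,3

13: grp=3,tig=1
[3] (3+8,1*2+1) = (11,3)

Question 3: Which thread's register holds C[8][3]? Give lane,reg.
r=8->g=0,rb=1  c=3->t=1,b0=1
L=0*4+1=1  i=1*2+1=3

1,3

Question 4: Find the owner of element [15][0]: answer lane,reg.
28,2

r:15=>grp=7,rB=1  c:0=>tig=0,lo=0
L=7*4+0=28  i=1*2+0=2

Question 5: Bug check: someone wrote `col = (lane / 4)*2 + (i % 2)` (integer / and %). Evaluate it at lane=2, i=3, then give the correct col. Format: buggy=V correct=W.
`(lane / 4)*2 + (i % 2)`[2,3]⇒1
2: gr=0,th=2
[3] (0+8,2*2+1) = (8,5)
col: 1 vs 5

buggy=1 correct=5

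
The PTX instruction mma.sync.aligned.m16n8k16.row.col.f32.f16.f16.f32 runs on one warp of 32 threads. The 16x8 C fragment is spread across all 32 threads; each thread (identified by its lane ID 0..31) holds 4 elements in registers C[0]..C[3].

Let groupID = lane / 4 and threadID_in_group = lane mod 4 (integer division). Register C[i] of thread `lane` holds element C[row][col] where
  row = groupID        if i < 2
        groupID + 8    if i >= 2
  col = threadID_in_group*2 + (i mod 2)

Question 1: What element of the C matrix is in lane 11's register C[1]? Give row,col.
2,7

lane 11⇒11/4=2, 11 mod 4=3
i=1  r:2+0⇒2  c:2·3+1⇒7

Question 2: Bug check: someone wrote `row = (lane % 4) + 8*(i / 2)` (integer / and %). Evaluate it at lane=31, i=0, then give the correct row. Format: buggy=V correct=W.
buggy=3 correct=7

`(lane % 4) + 8*(i / 2)`[31,0]=>3
lane 31: grp=7 (31/4), tig=3 (31%4)
i=0: r=7+0=7, c=3*2+0=6
row: 3 vs 7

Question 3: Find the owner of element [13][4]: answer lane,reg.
r=13⇒gr=5,Rb=1  c=4⇒th=2,odd=0
L=5*4+2=22  i=1*2+0=2

22,2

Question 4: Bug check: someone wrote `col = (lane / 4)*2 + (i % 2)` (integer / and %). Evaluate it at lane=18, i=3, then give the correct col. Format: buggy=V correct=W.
`(lane / 4)*2 + (i % 2)`[18,3]→9
lane 18→18/4=4, 18 mod 4=2
i=3  r:4+8→12  c:2·2+1→5
col: 9 vs 5

buggy=9 correct=5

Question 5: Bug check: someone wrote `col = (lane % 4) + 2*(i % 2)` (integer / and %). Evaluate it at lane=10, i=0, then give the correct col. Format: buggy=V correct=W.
buggy=2 correct=4

`(lane % 4) + 2*(i % 2)`[10,0]->2
lane 10: g=2 (10/4), t=2 (10%4)
i=0: r=2+0=2, c=2*2+0=4
col: 2 vs 4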